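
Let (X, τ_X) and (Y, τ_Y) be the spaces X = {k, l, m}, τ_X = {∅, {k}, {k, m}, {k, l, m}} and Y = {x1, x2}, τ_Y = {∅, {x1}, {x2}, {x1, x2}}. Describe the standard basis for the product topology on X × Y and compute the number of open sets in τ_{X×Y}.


Basis B = {∅ × ∅, {k} × {x1}, {k} × {x2}, {k} × {x1, x2}, {k, m} × {x1}, {k, m} × {x2}, {k, l, m} × {x1}, {k, l, m} × {x2}, {k, m} × {x1, x2}, {k, l, m} × {x1, x2}}; |τ_{X×Y}| = 16.

Enumerate products U × V with U ∈ τ_X, V ∈ τ_Y (deduplicated):
  ∅ × ∅ = {} (∅)
  {k} × {x1} = {(k,x1)}
  {k} × {x2} = {(k,x2)}
  {k} × {x1, x2} = {(k,x1), (k,x2)}
  {k, m} × {x1} = {(k,x1), (m,x1)}
  {k, m} × {x2} = {(k,x2), (m,x2)}
  {k, l, m} × {x1} = {(k,x1), (l,x1), (m,x1)}
  {k, l, m} × {x2} = {(k,x2), (l,x2), (m,x2)}
  {k, m} × {x1, x2} = {(k,x1), (k,x2), (m,x1), (m,x2)}
  {k, l, m} × {x1, x2} = {(k,x1), (k,x2), (l,x1), (l,x2), (m,x1), (m,x2)}
These 10 distinct sets form the basis B.
Close under arbitrary unions to get τ_{X×Y}; counting gives |τ_{X×Y}| = 16.


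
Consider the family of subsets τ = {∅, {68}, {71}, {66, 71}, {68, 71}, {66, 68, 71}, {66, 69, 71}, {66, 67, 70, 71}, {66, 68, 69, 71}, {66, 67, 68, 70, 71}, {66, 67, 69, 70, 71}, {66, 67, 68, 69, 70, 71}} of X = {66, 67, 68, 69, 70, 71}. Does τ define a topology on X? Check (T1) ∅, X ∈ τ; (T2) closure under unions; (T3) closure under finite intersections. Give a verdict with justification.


τ IS a topology on X.

Axiom (T1): ∅ ∈ τ? Yes; X ∈ τ? Yes.
Axiom (T2/T3): check pairwise unions and intersections of members of τ.
All pairwise intersections and unions checked — each lies in τ. Therefore τ satisfies (T1), (T2), (T3): it IS a topology on X.


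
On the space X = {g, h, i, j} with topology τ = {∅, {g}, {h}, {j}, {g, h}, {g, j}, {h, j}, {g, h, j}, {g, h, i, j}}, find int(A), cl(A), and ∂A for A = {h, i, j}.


int(A) = {h, j}, cl(A) = {h, i, j}, ∂A = {i}.

Closed sets in (X, τ) are complements of opens:
  closed(X, τ) = {∅, {i}, {g, i}, {h, i}, {i, j}, {g, h, i}, {g, i, j}, {h, i, j}, {g, h, i, j}}.
int(A) = ⋃ {U ∈ τ : U ⊆ A}. Opens contained in A: ∅, {h}, {j}, {h, j}.
Taking the union of these: int(A) = {h, j}.
cl(A) = ⋂ {C closed : A ⊆ C}. Closed sets containing A: {h, i, j}, {g, h, i, j}.
Intersecting these: cl(A) = {h, i, j}.
∂A = cl(A) ∖ int(A) = {h, i, j} ∖ {h, j} = {i}.


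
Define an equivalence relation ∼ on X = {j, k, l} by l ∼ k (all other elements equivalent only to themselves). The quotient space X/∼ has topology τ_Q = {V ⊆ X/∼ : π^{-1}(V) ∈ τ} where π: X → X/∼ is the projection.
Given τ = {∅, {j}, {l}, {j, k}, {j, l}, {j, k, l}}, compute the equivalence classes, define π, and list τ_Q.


X/∼ = {[j], [k=l]}; |τ_Q| = 3.

Equivalence classes: [j], [k=l].
Quotient map π: X → X/∼ sends j ↦ [j], k ↦ [k=l], l ↦ [k=l].
For each subset V ⊆ X/∼, compute π^{-1}(V) ⊆ X and check whether π^{-1}(V) ∈ τ. V is open in τ_Q iff π^{-1}(V) ∈ τ.
  V = {}: π^{-1}(V) = ∅ ∈ τ ✓.
  V = {[j]}: π^{-1}(V) = {j} ∈ τ ✓.
  V = {[k=l]}: π^{-1}(V) = {k, l} ∉ τ ✗.
  V = {[j], [k=l]}: π^{-1}(V) = {j, k, l} ∈ τ ✓.
Open sets in the quotient: τ_Q = {{}, {[j]}, {[j], [k=l]}} (3 elements).


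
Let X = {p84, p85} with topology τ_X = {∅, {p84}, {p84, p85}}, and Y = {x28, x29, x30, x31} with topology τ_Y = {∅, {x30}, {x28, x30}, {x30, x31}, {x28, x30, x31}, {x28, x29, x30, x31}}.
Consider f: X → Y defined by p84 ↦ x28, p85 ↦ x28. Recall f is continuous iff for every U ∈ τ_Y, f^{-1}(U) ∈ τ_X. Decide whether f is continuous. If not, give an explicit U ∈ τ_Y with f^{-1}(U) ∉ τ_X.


f IS continuous.

Compute f^{-1}(U) for each U ∈ τ_Y:
  U = ∅: f^{-1}(U) = ∅ ∈ τ_X ✓.
  U = {x30}: f^{-1}(U) = ∅ ∈ τ_X ✓.
  U = {x28, x30}: f^{-1}(U) = {p84, p85} ∈ τ_X ✓.
  U = {x30, x31}: f^{-1}(U) = ∅ ∈ τ_X ✓.
  U = {x28, x30, x31}: f^{-1}(U) = {p84, p85} ∈ τ_X ✓.
  U = {x28, x29, x30, x31}: f^{-1}(U) = {p84, p85} ∈ τ_X ✓.
Every preimage lies in τ_X, so f IS continuous.


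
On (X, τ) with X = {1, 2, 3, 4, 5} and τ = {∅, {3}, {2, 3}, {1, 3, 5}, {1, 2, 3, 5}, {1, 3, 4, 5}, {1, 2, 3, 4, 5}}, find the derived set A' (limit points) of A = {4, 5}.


A' = {1, 4}

For each x ∈ X, list the open sets U ∈ τ with x ∈ U, then check whether U ∩ (A ∖ {x}) ≠ ∅ for every such U.
  x = 1: opens ∋ x are {1, 3, 5}, {1, 2, 3, 5}, {1, 3, 4, 5}, {1, 2, 3, 4, 5}; each meets A ∖ {1}, so x IS a limit point.
  x = 2: open {2, 3} ∋ x has {2, 3} ∩ (A ∖ {2}) = ∅, so x is NOT a limit point.
  x = 3: open {3} ∋ x has {3} ∩ (A ∖ {3}) = ∅, so x is NOT a limit point.
  x = 4: opens ∋ x are {1, 3, 4, 5}, {1, 2, 3, 4, 5}; each meets A ∖ {4}, so x IS a limit point.
  x = 5: open {1, 3, 5} ∋ x has {1, 3, 5} ∩ (A ∖ {5}) = ∅, so x is NOT a limit point.
Collecting: A' = {1, 4}.


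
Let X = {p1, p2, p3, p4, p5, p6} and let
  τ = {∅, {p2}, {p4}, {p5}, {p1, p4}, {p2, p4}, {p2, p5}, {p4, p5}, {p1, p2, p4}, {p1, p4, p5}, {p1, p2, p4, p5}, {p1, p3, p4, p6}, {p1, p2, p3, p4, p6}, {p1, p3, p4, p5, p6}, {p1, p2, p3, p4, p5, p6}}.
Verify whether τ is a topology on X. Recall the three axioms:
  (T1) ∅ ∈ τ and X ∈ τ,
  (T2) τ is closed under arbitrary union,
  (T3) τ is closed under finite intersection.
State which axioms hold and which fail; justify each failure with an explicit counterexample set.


τ is NOT a topology on X.

Axiom (T1): ∅ ∈ τ? Yes; X ∈ τ? Yes.
Axiom (T2/T3): check pairwise unions and intersections of members of τ.
Counterexample for (T2): {p2} ∪ {p4, p5} = {p2, p4, p5} ∉ τ. Therefore τ is NOT a topology.


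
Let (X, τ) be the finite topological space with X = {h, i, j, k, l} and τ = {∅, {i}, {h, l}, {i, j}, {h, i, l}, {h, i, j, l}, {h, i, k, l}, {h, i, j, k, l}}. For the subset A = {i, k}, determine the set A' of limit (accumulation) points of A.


A' = {j, k}

For each x ∈ X, list the open sets U ∈ τ with x ∈ U, then check whether U ∩ (A ∖ {x}) ≠ ∅ for every such U.
  x = h: open {h, l} ∋ x has {h, l} ∩ (A ∖ {h}) = ∅, so x is NOT a limit point.
  x = i: open {i} ∋ x has {i} ∩ (A ∖ {i}) = ∅, so x is NOT a limit point.
  x = j: opens ∋ x are {i, j}, {h, i, j, l}, {h, i, j, k, l}; each meets A ∖ {j}, so x IS a limit point.
  x = k: opens ∋ x are {h, i, k, l}, {h, i, j, k, l}; each meets A ∖ {k}, so x IS a limit point.
  x = l: open {h, l} ∋ x has {h, l} ∩ (A ∖ {l}) = ∅, so x is NOT a limit point.
Collecting: A' = {j, k}.


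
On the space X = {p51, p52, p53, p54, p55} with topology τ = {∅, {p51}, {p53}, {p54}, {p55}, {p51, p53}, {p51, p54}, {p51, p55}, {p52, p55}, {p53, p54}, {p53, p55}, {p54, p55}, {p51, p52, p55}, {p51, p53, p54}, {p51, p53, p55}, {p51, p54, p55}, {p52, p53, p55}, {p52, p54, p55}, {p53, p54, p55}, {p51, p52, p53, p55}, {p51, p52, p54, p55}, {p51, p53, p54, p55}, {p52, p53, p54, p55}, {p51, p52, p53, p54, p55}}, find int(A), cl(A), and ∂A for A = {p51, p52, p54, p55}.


int(A) = {p51, p52, p54, p55}, cl(A) = {p51, p52, p54, p55}, ∂A = ∅.

Closed sets in (X, τ) are complements of opens:
  closed(X, τ) = {∅, {p51}, {p52}, {p53}, {p54}, {p51, p52}, {p51, p53}, {p51, p54}, {p52, p53}, {p52, p54}, {p52, p55}, {p53, p54}, {p51, p52, p53}, {p51, p52, p54}, {p51, p52, p55}, {p51, p53, p54}, {p52, p53, p54}, {p52, p53, p55}, {p52, p54, p55}, {p51, p52, p53, p54}, {p51, p52, p53, p55}, {p51, p52, p54, p55}, {p52, p53, p54, p55}, {p51, p52, p53, p54, p55}}.
int(A) = ⋃ {U ∈ τ : U ⊆ A}. Opens contained in A: ∅, {p51}, {p54}, {p55}, {p51, p54}, {p51, p55}, {p52, p55}, {p54, p55}, {p51, p52, p55}, {p51, p54, p55}, {p52, p54, p55}, {p51, p52, p54, p55}.
Taking the union of these: int(A) = {p51, p52, p54, p55}.
cl(A) = ⋂ {C closed : A ⊆ C}. Closed sets containing A: {p51, p52, p54, p55}, {p51, p52, p53, p54, p55}.
Intersecting these: cl(A) = {p51, p52, p54, p55}.
∂A = cl(A) ∖ int(A) = {p51, p52, p54, p55} ∖ {p51, p52, p54, p55} = ∅.


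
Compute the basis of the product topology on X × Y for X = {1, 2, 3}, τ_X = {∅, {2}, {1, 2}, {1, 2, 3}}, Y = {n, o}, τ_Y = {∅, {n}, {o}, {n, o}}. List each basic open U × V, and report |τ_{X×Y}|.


Basis B = {∅ × ∅, {2} × {n}, {2} × {o}, {1, 2} × {n}, {1, 2} × {o}, {2} × {n, o}, {1, 2, 3} × {n}, {1, 2, 3} × {o}, {1, 2} × {n, o}, {1, 2, 3} × {n, o}}; |τ_{X×Y}| = 16.

Enumerate products U × V with U ∈ τ_X, V ∈ τ_Y (deduplicated):
  ∅ × ∅ = {} (∅)
  {2} × {n} = {(2,n)}
  {2} × {o} = {(2,o)}
  {1, 2} × {n} = {(1,n), (2,n)}
  {1, 2} × {o} = {(1,o), (2,o)}
  {2} × {n, o} = {(2,n), (2,o)}
  {1, 2, 3} × {n} = {(1,n), (2,n), (3,n)}
  {1, 2, 3} × {o} = {(1,o), (2,o), (3,o)}
  {1, 2} × {n, o} = {(1,n), (1,o), (2,n), (2,o)}
  {1, 2, 3} × {n, o} = {(1,n), (1,o), (2,n), (2,o), (3,n), (3,o)}
These 10 distinct sets form the basis B.
Close under arbitrary unions to get τ_{X×Y}; counting gives |τ_{X×Y}| = 16.


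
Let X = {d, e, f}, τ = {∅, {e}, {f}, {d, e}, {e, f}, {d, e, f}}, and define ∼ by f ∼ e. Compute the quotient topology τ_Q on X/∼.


X/∼ = {[d], [e=f]}; |τ_Q| = 3.

Equivalence classes: [d], [e=f].
Quotient map π: X → X/∼ sends d ↦ [d], e ↦ [e=f], f ↦ [e=f].
For each subset V ⊆ X/∼, compute π^{-1}(V) ⊆ X and check whether π^{-1}(V) ∈ τ. V is open in τ_Q iff π^{-1}(V) ∈ τ.
  V = {}: π^{-1}(V) = ∅ ∈ τ ✓.
  V = {[d]}: π^{-1}(V) = {d} ∉ τ ✗.
  V = {[e=f]}: π^{-1}(V) = {e, f} ∈ τ ✓.
  V = {[d], [e=f]}: π^{-1}(V) = {d, e, f} ∈ τ ✓.
Open sets in the quotient: τ_Q = {{}, {[e=f]}, {[d], [e=f]}} (3 elements).


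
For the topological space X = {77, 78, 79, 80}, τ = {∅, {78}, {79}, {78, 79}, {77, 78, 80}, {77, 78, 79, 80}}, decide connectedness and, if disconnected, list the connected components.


(X, τ) is disconnected; components = [{79}, {77, 78, 80}].

Find clopen sets (U ∈ τ with X ∖ U ∈ τ):
  U = ∅, X ∖ U = {77, 78, 79, 80} — both open, so U is clopen.
  U = {79}, X ∖ U = {77, 78, 80} — both open, so U is clopen.
  U = {77, 78, 80}, X ∖ U = {79} — both open, so U is clopen.
  U = {77, 78, 79, 80}, X ∖ U = ∅ — both open, so U is clopen.
Nontrivial clopen(s) exist: e.g. {79}. So (X, τ) is disconnected.
Compute connected components by grouping points that agree on all clopens:
  component: {79}
  component: {77, 78, 80}


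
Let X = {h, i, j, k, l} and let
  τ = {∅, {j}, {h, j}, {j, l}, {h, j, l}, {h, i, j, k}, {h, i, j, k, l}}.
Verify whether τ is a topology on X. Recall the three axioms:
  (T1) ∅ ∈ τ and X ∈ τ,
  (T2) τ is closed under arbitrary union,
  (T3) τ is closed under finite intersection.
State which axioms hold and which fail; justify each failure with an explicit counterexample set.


τ IS a topology on X.

Axiom (T1): ∅ ∈ τ? Yes; X ∈ τ? Yes.
Axiom (T2/T3): check pairwise unions and intersections of members of τ.
All pairwise intersections and unions checked — each lies in τ. Therefore τ satisfies (T1), (T2), (T3): it IS a topology on X.


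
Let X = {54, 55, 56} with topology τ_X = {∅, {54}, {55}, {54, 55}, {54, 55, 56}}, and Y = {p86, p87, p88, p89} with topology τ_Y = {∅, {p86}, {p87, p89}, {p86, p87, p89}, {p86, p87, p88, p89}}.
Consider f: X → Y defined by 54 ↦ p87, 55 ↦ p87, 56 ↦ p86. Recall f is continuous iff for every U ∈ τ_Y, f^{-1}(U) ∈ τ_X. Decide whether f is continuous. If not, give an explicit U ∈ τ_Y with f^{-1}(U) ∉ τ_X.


f is NOT continuous.

Compute f^{-1}(U) for each U ∈ τ_Y:
  U = ∅: f^{-1}(U) = ∅ ∈ τ_X ✓.
  U = {p86}: f^{-1}(U) = {56} ∉ τ_X ✗.
  U = {p87, p89}: f^{-1}(U) = {54, 55} ∈ τ_X ✓.
  U = {p86, p87, p89}: f^{-1}(U) = {54, 55, 56} ∈ τ_X ✓.
  U = {p86, p87, p88, p89}: f^{-1}(U) = {54, 55, 56} ∈ τ_X ✓.
Found U = {p86} with f^{-1}(U) = {56} not in τ_X. Therefore f is NOT continuous.


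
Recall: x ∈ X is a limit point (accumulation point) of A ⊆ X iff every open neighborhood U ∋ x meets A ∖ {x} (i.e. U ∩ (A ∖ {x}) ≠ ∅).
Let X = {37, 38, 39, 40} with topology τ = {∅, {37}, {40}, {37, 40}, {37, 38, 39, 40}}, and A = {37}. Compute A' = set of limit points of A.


A' = {38, 39}

For each x ∈ X, list the open sets U ∈ τ with x ∈ U, then check whether U ∩ (A ∖ {x}) ≠ ∅ for every such U.
  x = 37: open {37} ∋ x has {37} ∩ (A ∖ {37}) = ∅, so x is NOT a limit point.
  x = 38: opens ∋ x are {37, 38, 39, 40}; each meets A ∖ {38}, so x IS a limit point.
  x = 39: opens ∋ x are {37, 38, 39, 40}; each meets A ∖ {39}, so x IS a limit point.
  x = 40: open {40} ∋ x has {40} ∩ (A ∖ {40}) = ∅, so x is NOT a limit point.
Collecting: A' = {38, 39}.


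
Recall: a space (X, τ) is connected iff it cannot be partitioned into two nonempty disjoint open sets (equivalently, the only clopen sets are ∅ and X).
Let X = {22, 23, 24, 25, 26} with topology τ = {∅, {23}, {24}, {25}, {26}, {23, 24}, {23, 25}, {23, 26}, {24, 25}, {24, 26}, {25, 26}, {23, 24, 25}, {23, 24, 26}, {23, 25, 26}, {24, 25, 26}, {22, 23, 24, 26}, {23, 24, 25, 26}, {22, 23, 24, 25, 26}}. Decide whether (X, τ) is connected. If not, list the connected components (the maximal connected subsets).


(X, τ) is disconnected; components = [{25}, {22, 23, 24, 26}].

Find clopen sets (U ∈ τ with X ∖ U ∈ τ):
  U = ∅, X ∖ U = {22, 23, 24, 25, 26} — both open, so U is clopen.
  U = {25}, X ∖ U = {22, 23, 24, 26} — both open, so U is clopen.
  U = {22, 23, 24, 26}, X ∖ U = {25} — both open, so U is clopen.
  U = {22, 23, 24, 25, 26}, X ∖ U = ∅ — both open, so U is clopen.
Nontrivial clopen(s) exist: e.g. {22, 23, 24, 26}. So (X, τ) is disconnected.
Compute connected components by grouping points that agree on all clopens:
  component: {25}
  component: {22, 23, 24, 26}


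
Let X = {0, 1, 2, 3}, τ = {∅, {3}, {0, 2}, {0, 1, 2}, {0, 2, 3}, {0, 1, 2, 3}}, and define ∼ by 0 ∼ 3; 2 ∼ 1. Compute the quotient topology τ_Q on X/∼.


X/∼ = {[0=3], [1=2]}; |τ_Q| = 2.

Equivalence classes: [0=3], [1=2].
Quotient map π: X → X/∼ sends 0 ↦ [0=3], 1 ↦ [1=2], 2 ↦ [1=2], 3 ↦ [0=3].
For each subset V ⊆ X/∼, compute π^{-1}(V) ⊆ X and check whether π^{-1}(V) ∈ τ. V is open in τ_Q iff π^{-1}(V) ∈ τ.
  V = {}: π^{-1}(V) = ∅ ∈ τ ✓.
  V = {[0=3]}: π^{-1}(V) = {0, 3} ∉ τ ✗.
  V = {[1=2]}: π^{-1}(V) = {1, 2} ∉ τ ✗.
  V = {[0=3], [1=2]}: π^{-1}(V) = {0, 1, 2, 3} ∈ τ ✓.
Open sets in the quotient: τ_Q = {{}, {[0=3], [1=2]}} (2 elements).


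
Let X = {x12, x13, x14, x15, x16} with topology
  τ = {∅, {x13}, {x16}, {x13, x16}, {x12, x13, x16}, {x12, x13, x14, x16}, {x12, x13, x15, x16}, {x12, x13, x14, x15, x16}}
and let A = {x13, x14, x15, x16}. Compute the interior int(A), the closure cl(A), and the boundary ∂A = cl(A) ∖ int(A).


int(A) = {x13, x16}, cl(A) = {x12, x13, x14, x15, x16}, ∂A = {x12, x14, x15}.

Closed sets in (X, τ) are complements of opens:
  closed(X, τ) = {∅, {x14}, {x15}, {x14, x15}, {x12, x14, x15}, {x12, x13, x14, x15}, {x12, x14, x15, x16}, {x12, x13, x14, x15, x16}}.
int(A) = ⋃ {U ∈ τ : U ⊆ A}. Opens contained in A: ∅, {x13}, {x16}, {x13, x16}.
Taking the union of these: int(A) = {x13, x16}.
cl(A) = ⋂ {C closed : A ⊆ C}. Closed sets containing A: {x12, x13, x14, x15, x16}.
Intersecting these: cl(A) = {x12, x13, x14, x15, x16}.
∂A = cl(A) ∖ int(A) = {x12, x13, x14, x15, x16} ∖ {x13, x16} = {x12, x14, x15}.


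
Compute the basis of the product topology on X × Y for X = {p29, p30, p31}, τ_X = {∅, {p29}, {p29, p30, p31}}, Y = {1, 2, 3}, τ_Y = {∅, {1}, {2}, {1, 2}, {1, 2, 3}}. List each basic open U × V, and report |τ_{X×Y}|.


Basis B = {∅ × ∅, {p29} × {1}, {p29} × {2}, {p29} × {1, 2}, {p29} × {1, 2, 3}, {p29, p30, p31} × {1}, {p29, p30, p31} × {2}, {p29, p30, p31} × {1, 2}, {p29, p30, p31} × {1, 2, 3}}; |τ_{X×Y}| = 14.

Enumerate products U × V with U ∈ τ_X, V ∈ τ_Y (deduplicated):
  ∅ × ∅ = {} (∅)
  {p29} × {1} = {(p29,1)}
  {p29} × {2} = {(p29,2)}
  {p29} × {1, 2} = {(p29,1), (p29,2)}
  {p29} × {1, 2, 3} = {(p29,1), (p29,2), (p29,3)}
  {p29, p30, p31} × {1} = {(p29,1), (p30,1), (p31,1)}
  {p29, p30, p31} × {2} = {(p29,2), (p30,2), (p31,2)}
  {p29, p30, p31} × {1, 2} = {(p29,1), (p29,2), (p30,1), (p30,2), (p31,1), (p31,2)}
  {p29, p30, p31} × {1, 2, 3} = {(p29,1), (p29,2), (p29,3), (p30,1), (p30,2), (p30,3), (p31,1), (p31,2), (p31,3)}
These 9 distinct sets form the basis B.
Close under arbitrary unions to get τ_{X×Y}; counting gives |τ_{X×Y}| = 14.


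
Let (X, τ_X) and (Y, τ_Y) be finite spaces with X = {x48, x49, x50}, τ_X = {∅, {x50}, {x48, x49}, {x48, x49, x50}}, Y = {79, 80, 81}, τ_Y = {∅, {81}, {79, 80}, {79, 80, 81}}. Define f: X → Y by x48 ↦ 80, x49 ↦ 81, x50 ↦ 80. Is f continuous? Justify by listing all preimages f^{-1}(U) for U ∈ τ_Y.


f is NOT continuous.

Compute f^{-1}(U) for each U ∈ τ_Y:
  U = ∅: f^{-1}(U) = ∅ ∈ τ_X ✓.
  U = {81}: f^{-1}(U) = {x49} ∉ τ_X ✗.
  U = {79, 80}: f^{-1}(U) = {x48, x50} ∉ τ_X ✗.
  U = {79, 80, 81}: f^{-1}(U) = {x48, x49, x50} ∈ τ_X ✓.
Found U = {81} with f^{-1}(U) = {x49} not in τ_X. Therefore f is NOT continuous.


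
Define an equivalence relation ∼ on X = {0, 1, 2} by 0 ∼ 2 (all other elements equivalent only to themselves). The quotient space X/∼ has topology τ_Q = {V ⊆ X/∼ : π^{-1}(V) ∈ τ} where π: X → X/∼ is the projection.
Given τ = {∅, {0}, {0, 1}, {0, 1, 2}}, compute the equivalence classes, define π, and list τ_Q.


X/∼ = {[0=2], [1]}; |τ_Q| = 2.

Equivalence classes: [0=2], [1].
Quotient map π: X → X/∼ sends 0 ↦ [0=2], 1 ↦ [1], 2 ↦ [0=2].
For each subset V ⊆ X/∼, compute π^{-1}(V) ⊆ X and check whether π^{-1}(V) ∈ τ. V is open in τ_Q iff π^{-1}(V) ∈ τ.
  V = {}: π^{-1}(V) = ∅ ∈ τ ✓.
  V = {[0=2]}: π^{-1}(V) = {0, 2} ∉ τ ✗.
  V = {[1]}: π^{-1}(V) = {1} ∉ τ ✗.
  V = {[0=2], [1]}: π^{-1}(V) = {0, 1, 2} ∈ τ ✓.
Open sets in the quotient: τ_Q = {{}, {[0=2], [1]}} (2 elements).


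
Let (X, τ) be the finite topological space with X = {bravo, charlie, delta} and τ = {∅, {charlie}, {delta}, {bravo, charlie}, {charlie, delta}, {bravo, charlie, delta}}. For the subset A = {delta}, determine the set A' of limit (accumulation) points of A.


A' = ∅

For each x ∈ X, list the open sets U ∈ τ with x ∈ U, then check whether U ∩ (A ∖ {x}) ≠ ∅ for every such U.
  x = bravo: open {bravo, charlie} ∋ x has {bravo, charlie} ∩ (A ∖ {bravo}) = ∅, so x is NOT a limit point.
  x = charlie: open {charlie} ∋ x has {charlie} ∩ (A ∖ {charlie}) = ∅, so x is NOT a limit point.
  x = delta: open {delta} ∋ x has {delta} ∩ (A ∖ {delta}) = ∅, so x is NOT a limit point.
Collecting: A' = ∅.


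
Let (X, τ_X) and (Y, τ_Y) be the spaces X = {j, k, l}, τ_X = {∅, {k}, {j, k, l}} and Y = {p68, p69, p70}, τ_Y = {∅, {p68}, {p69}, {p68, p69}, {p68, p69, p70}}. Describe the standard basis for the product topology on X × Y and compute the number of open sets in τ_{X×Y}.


Basis B = {∅ × ∅, {k} × {p68}, {k} × {p69}, {k} × {p68, p69}, {j, k, l} × {p68}, {j, k, l} × {p69}, {k} × {p68, p69, p70}, {j, k, l} × {p68, p69}, {j, k, l} × {p68, p69, p70}}; |τ_{X×Y}| = 14.

Enumerate products U × V with U ∈ τ_X, V ∈ τ_Y (deduplicated):
  ∅ × ∅ = {} (∅)
  {k} × {p68} = {(k,p68)}
  {k} × {p69} = {(k,p69)}
  {k} × {p68, p69} = {(k,p68), (k,p69)}
  {j, k, l} × {p68} = {(j,p68), (k,p68), (l,p68)}
  {j, k, l} × {p69} = {(j,p69), (k,p69), (l,p69)}
  {k} × {p68, p69, p70} = {(k,p68), (k,p69), (k,p70)}
  {j, k, l} × {p68, p69} = {(j,p68), (j,p69), (k,p68), (k,p69), (l,p68), (l,p69)}
  {j, k, l} × {p68, p69, p70} = {(j,p68), (j,p69), (j,p70), (k,p68), (k,p69), (k,p70), (l,p68), (l,p69), (l,p70)}
These 9 distinct sets form the basis B.
Close under arbitrary unions to get τ_{X×Y}; counting gives |τ_{X×Y}| = 14.


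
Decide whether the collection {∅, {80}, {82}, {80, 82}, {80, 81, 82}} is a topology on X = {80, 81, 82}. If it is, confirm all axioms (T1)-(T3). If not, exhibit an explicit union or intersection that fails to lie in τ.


τ IS a topology on X.

Axiom (T1): ∅ ∈ τ? Yes; X ∈ τ? Yes.
Axiom (T2/T3): check pairwise unions and intersections of members of τ.
All pairwise intersections and unions checked — each lies in τ. Therefore τ satisfies (T1), (T2), (T3): it IS a topology on X.


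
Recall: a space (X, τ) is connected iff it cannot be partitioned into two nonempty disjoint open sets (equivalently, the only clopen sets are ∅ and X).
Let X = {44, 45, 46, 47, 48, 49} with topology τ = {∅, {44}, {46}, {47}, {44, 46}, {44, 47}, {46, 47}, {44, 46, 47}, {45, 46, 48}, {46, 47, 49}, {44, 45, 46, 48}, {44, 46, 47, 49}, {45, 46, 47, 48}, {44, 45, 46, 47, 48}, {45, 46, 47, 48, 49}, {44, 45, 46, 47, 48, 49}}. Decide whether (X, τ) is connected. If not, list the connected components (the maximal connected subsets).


(X, τ) is disconnected; components = [{44}, {45, 46, 47, 48, 49}].

Find clopen sets (U ∈ τ with X ∖ U ∈ τ):
  U = ∅, X ∖ U = {44, 45, 46, 47, 48, 49} — both open, so U is clopen.
  U = {44}, X ∖ U = {45, 46, 47, 48, 49} — both open, so U is clopen.
  U = {45, 46, 47, 48, 49}, X ∖ U = {44} — both open, so U is clopen.
  U = {44, 45, 46, 47, 48, 49}, X ∖ U = ∅ — both open, so U is clopen.
Nontrivial clopen(s) exist: e.g. {44}. So (X, τ) is disconnected.
Compute connected components by grouping points that agree on all clopens:
  component: {44}
  component: {45, 46, 47, 48, 49}


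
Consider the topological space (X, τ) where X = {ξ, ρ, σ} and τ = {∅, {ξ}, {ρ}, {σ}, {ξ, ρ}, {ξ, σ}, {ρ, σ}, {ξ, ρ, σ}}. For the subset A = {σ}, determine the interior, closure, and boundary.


int(A) = {σ}, cl(A) = {σ}, ∂A = ∅.

Closed sets in (X, τ) are complements of opens:
  closed(X, τ) = {∅, {ξ}, {ρ}, {σ}, {ξ, ρ}, {ξ, σ}, {ρ, σ}, {ξ, ρ, σ}}.
int(A) = ⋃ {U ∈ τ : U ⊆ A}. Opens contained in A: ∅, {σ}.
Taking the union of these: int(A) = {σ}.
cl(A) = ⋂ {C closed : A ⊆ C}. Closed sets containing A: {σ}, {ξ, σ}, {ρ, σ}, {ξ, ρ, σ}.
Intersecting these: cl(A) = {σ}.
∂A = cl(A) ∖ int(A) = {σ} ∖ {σ} = ∅.


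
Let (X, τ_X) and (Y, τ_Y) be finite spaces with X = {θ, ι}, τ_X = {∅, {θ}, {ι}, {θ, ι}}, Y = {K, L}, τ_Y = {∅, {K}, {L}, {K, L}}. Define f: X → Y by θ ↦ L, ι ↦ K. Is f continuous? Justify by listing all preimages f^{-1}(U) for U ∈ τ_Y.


f IS continuous.

Compute f^{-1}(U) for each U ∈ τ_Y:
  U = ∅: f^{-1}(U) = ∅ ∈ τ_X ✓.
  U = {K}: f^{-1}(U) = {ι} ∈ τ_X ✓.
  U = {L}: f^{-1}(U) = {θ} ∈ τ_X ✓.
  U = {K, L}: f^{-1}(U) = {θ, ι} ∈ τ_X ✓.
Every preimage lies in τ_X, so f IS continuous.


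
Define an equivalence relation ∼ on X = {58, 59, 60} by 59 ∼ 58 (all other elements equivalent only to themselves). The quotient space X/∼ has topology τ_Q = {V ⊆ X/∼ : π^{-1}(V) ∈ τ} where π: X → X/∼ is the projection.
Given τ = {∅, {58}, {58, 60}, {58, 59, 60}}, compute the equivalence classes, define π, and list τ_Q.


X/∼ = {[58=59], [60]}; |τ_Q| = 2.

Equivalence classes: [58=59], [60].
Quotient map π: X → X/∼ sends 58 ↦ [58=59], 59 ↦ [58=59], 60 ↦ [60].
For each subset V ⊆ X/∼, compute π^{-1}(V) ⊆ X and check whether π^{-1}(V) ∈ τ. V is open in τ_Q iff π^{-1}(V) ∈ τ.
  V = {}: π^{-1}(V) = ∅ ∈ τ ✓.
  V = {[58=59]}: π^{-1}(V) = {58, 59} ∉ τ ✗.
  V = {[60]}: π^{-1}(V) = {60} ∉ τ ✗.
  V = {[58=59], [60]}: π^{-1}(V) = {58, 59, 60} ∈ τ ✓.
Open sets in the quotient: τ_Q = {{}, {[58=59], [60]}} (2 elements).


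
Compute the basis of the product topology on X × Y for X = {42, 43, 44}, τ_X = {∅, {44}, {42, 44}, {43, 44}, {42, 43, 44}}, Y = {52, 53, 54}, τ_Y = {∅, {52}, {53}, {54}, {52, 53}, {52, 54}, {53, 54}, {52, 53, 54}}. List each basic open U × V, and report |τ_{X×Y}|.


Basis B = {∅ × ∅, {44} × {52}, {44} × {53}, {44} × {54}, {42, 44} × {52}, {42, 44} × {53}, {42, 44} × {54}, {43, 44} × {52}, {43, 44} × {53}, {43, 44} × {54}, {44} × {52, 53}, {44} × {52, 54}, {44} × {53, 54}, {42, 43, 44} × {52}, {42, 43, 44} × {53}, {42, 43, 44} × {54}, {44} × {52, 53, 54}, {42, 44} × {52, 53}, {42, 44} × {52, 54}, {42, 44} × {53, 54}, {43, 44} × {52, 53}, {43, 44} × {52, 54}, {43, 44} × {53, 54}, {42, 44} × {52, 53, 54}, {42, 43, 44} × {52, 53}, {42, 43, 44} × {52, 54}, {42, 43, 44} × {53, 54}, {43, 44} × {52, 53, 54}, {42, 43, 44} × {52, 53, 54}}; |τ_{X×Y}| = 125.

Enumerate products U × V with U ∈ τ_X, V ∈ τ_Y (deduplicated):
  ∅ × ∅ = {} (∅)
  {44} × {52} = {(44,52)}
  {44} × {53} = {(44,53)}
  {44} × {54} = {(44,54)}
  {42, 44} × {52} = {(42,52), (44,52)}
  {42, 44} × {53} = {(42,53), (44,53)}
  {42, 44} × {54} = {(42,54), (44,54)}
  {43, 44} × {52} = {(43,52), (44,52)}
  {43, 44} × {53} = {(43,53), (44,53)}
  {43, 44} × {54} = {(43,54), (44,54)}
  {44} × {52, 53} = {(44,52), (44,53)}
  {44} × {52, 54} = {(44,52), (44,54)}
  {44} × {53, 54} = {(44,53), (44,54)}
  {42, 43, 44} × {52} = {(42,52), (43,52), (44,52)}
  {42, 43, 44} × {53} = {(42,53), (43,53), (44,53)}
  {42, 43, 44} × {54} = {(42,54), (43,54), (44,54)}
  {44} × {52, 53, 54} = {(44,52), (44,53), (44,54)}
  {42, 44} × {52, 53} = {(42,52), (42,53), (44,52), (44,53)}
  {42, 44} × {52, 54} = {(42,52), (42,54), (44,52), (44,54)}
  {42, 44} × {53, 54} = {(42,53), (42,54), (44,53), (44,54)}
  {43, 44} × {52, 53} = {(43,52), (43,53), (44,52), (44,53)}
  {43, 44} × {52, 54} = {(43,52), (43,54), (44,52), (44,54)}
  {43, 44} × {53, 54} = {(43,53), (43,54), (44,53), (44,54)}
  {42, 44} × {52, 53, 54} = {(42,52), (42,53), (42,54), (44,52), (44,53), (44,54)}
  {42, 43, 44} × {52, 53} = {(42,52), (42,53), (43,52), (43,53), (44,52), (44,53)}
  {42, 43, 44} × {52, 54} = {(42,52), (42,54), (43,52), (43,54), (44,52), (44,54)}
  {42, 43, 44} × {53, 54} = {(42,53), (42,54), (43,53), (43,54), (44,53), (44,54)}
  {43, 44} × {52, 53, 54} = {(43,52), (43,53), (43,54), (44,52), (44,53), (44,54)}
  {42, 43, 44} × {52, 53, 54} = {(42,52), (42,53), (42,54), (43,52), (43,53), (43,54), (44,52), (44,53), (44,54)}
These 29 distinct sets form the basis B.
Close under arbitrary unions to get τ_{X×Y}; counting gives |τ_{X×Y}| = 125.


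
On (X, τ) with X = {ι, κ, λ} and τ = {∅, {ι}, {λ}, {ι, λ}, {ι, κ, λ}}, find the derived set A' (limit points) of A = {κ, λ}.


A' = {κ}

For each x ∈ X, list the open sets U ∈ τ with x ∈ U, then check whether U ∩ (A ∖ {x}) ≠ ∅ for every such U.
  x = ι: open {ι} ∋ x has {ι} ∩ (A ∖ {ι}) = ∅, so x is NOT a limit point.
  x = κ: opens ∋ x are {ι, κ, λ}; each meets A ∖ {κ}, so x IS a limit point.
  x = λ: open {λ} ∋ x has {λ} ∩ (A ∖ {λ}) = ∅, so x is NOT a limit point.
Collecting: A' = {κ}.


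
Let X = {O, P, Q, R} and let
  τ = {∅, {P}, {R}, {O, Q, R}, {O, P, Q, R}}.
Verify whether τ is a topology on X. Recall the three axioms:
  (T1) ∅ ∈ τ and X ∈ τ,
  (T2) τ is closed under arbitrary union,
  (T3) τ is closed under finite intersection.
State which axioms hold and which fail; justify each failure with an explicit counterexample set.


τ is NOT a topology on X.

Axiom (T1): ∅ ∈ τ? Yes; X ∈ τ? Yes.
Axiom (T2/T3): check pairwise unions and intersections of members of τ.
Counterexample for (T2): {P} ∪ {R} = {P, R} ∉ τ. Therefore τ is NOT a topology.


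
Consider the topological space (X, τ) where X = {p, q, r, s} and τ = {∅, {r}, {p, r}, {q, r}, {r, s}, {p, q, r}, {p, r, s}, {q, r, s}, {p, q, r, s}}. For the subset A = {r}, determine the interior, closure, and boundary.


int(A) = {r}, cl(A) = {p, q, r, s}, ∂A = {p, q, s}.

Closed sets in (X, τ) are complements of opens:
  closed(X, τ) = {∅, {p}, {q}, {s}, {p, q}, {p, s}, {q, s}, {p, q, s}, {p, q, r, s}}.
int(A) = ⋃ {U ∈ τ : U ⊆ A}. Opens contained in A: ∅, {r}.
Taking the union of these: int(A) = {r}.
cl(A) = ⋂ {C closed : A ⊆ C}. Closed sets containing A: {p, q, r, s}.
Intersecting these: cl(A) = {p, q, r, s}.
∂A = cl(A) ∖ int(A) = {p, q, r, s} ∖ {r} = {p, q, s}.


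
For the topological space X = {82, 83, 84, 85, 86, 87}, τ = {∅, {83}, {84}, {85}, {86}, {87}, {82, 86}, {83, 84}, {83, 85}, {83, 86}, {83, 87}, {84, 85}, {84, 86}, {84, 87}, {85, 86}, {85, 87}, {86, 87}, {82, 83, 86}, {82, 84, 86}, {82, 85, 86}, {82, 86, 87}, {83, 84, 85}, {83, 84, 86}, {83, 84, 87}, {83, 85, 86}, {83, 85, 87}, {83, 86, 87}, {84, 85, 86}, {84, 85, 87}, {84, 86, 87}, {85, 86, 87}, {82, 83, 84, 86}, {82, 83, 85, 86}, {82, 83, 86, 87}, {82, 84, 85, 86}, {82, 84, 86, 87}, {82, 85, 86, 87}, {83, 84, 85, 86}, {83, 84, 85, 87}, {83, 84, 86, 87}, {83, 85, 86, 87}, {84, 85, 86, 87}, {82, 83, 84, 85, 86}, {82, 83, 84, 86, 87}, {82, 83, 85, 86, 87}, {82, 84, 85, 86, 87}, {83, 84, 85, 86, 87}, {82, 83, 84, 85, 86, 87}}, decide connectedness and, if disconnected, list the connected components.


(X, τ) is disconnected; components = [{83}, {84}, {85}, {87}, {82, 86}].

Find clopen sets (U ∈ τ with X ∖ U ∈ τ):
  U = ∅, X ∖ U = {82, 83, 84, 85, 86, 87} — both open, so U is clopen.
  U = {83}, X ∖ U = {82, 84, 85, 86, 87} — both open, so U is clopen.
  U = {84}, X ∖ U = {82, 83, 85, 86, 87} — both open, so U is clopen.
  U = {85}, X ∖ U = {82, 83, 84, 86, 87} — both open, so U is clopen.
  U = {87}, X ∖ U = {82, 83, 84, 85, 86} — both open, so U is clopen.
  U = {82, 86}, X ∖ U = {83, 84, 85, 87} — both open, so U is clopen.
  U = {83, 84}, X ∖ U = {82, 85, 86, 87} — both open, so U is clopen.
  U = {83, 85}, X ∖ U = {82, 84, 86, 87} — both open, so U is clopen.
  U = {83, 87}, X ∖ U = {82, 84, 85, 86} — both open, so U is clopen.
  U = {84, 85}, X ∖ U = {82, 83, 86, 87} — both open, so U is clopen.
  U = {84, 87}, X ∖ U = {82, 83, 85, 86} — both open, so U is clopen.
  U = {85, 87}, X ∖ U = {82, 83, 84, 86} — both open, so U is clopen.
  U = {82, 83, 86}, X ∖ U = {84, 85, 87} — both open, so U is clopen.
  U = {82, 84, 86}, X ∖ U = {83, 85, 87} — both open, so U is clopen.
  U = {82, 85, 86}, X ∖ U = {83, 84, 87} — both open, so U is clopen.
  U = {82, 86, 87}, X ∖ U = {83, 84, 85} — both open, so U is clopen.
  U = {83, 84, 85}, X ∖ U = {82, 86, 87} — both open, so U is clopen.
  U = {83, 84, 87}, X ∖ U = {82, 85, 86} — both open, so U is clopen.
  U = {83, 85, 87}, X ∖ U = {82, 84, 86} — both open, so U is clopen.
  U = {84, 85, 87}, X ∖ U = {82, 83, 86} — both open, so U is clopen.
  U = {82, 83, 84, 86}, X ∖ U = {85, 87} — both open, so U is clopen.
  U = {82, 83, 85, 86}, X ∖ U = {84, 87} — both open, so U is clopen.
  U = {82, 83, 86, 87}, X ∖ U = {84, 85} — both open, so U is clopen.
  U = {82, 84, 85, 86}, X ∖ U = {83, 87} — both open, so U is clopen.
  U = {82, 84, 86, 87}, X ∖ U = {83, 85} — both open, so U is clopen.
  U = {82, 85, 86, 87}, X ∖ U = {83, 84} — both open, so U is clopen.
  U = {83, 84, 85, 87}, X ∖ U = {82, 86} — both open, so U is clopen.
  U = {82, 83, 84, 85, 86}, X ∖ U = {87} — both open, so U is clopen.
  U = {82, 83, 84, 86, 87}, X ∖ U = {85} — both open, so U is clopen.
  U = {82, 83, 85, 86, 87}, X ∖ U = {84} — both open, so U is clopen.
  U = {82, 84, 85, 86, 87}, X ∖ U = {83} — both open, so U is clopen.
  U = {82, 83, 84, 85, 86, 87}, X ∖ U = ∅ — both open, so U is clopen.
Nontrivial clopen(s) exist: e.g. {82, 83, 85, 86, 87}. So (X, τ) is disconnected.
Compute connected components by grouping points that agree on all clopens:
  component: {83}
  component: {84}
  component: {85}
  component: {87}
  component: {82, 86}


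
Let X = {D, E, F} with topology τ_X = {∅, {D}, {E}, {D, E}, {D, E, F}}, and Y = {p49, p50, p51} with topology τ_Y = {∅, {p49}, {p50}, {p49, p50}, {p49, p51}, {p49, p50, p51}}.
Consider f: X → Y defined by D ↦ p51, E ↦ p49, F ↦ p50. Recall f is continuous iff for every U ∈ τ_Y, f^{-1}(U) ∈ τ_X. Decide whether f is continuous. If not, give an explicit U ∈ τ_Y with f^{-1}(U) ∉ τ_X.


f is NOT continuous.

Compute f^{-1}(U) for each U ∈ τ_Y:
  U = ∅: f^{-1}(U) = ∅ ∈ τ_X ✓.
  U = {p49}: f^{-1}(U) = {E} ∈ τ_X ✓.
  U = {p50}: f^{-1}(U) = {F} ∉ τ_X ✗.
  U = {p49, p50}: f^{-1}(U) = {E, F} ∉ τ_X ✗.
  U = {p49, p51}: f^{-1}(U) = {D, E} ∈ τ_X ✓.
  U = {p49, p50, p51}: f^{-1}(U) = {D, E, F} ∈ τ_X ✓.
Found U = {p50} with f^{-1}(U) = {F} not in τ_X. Therefore f is NOT continuous.


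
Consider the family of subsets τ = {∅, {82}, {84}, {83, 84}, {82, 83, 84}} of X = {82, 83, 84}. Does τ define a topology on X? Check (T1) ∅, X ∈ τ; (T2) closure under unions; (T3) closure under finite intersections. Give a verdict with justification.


τ is NOT a topology on X.

Axiom (T1): ∅ ∈ τ? Yes; X ∈ τ? Yes.
Axiom (T2/T3): check pairwise unions and intersections of members of τ.
Counterexample for (T2): {82} ∪ {84} = {82, 84} ∉ τ. Therefore τ is NOT a topology.


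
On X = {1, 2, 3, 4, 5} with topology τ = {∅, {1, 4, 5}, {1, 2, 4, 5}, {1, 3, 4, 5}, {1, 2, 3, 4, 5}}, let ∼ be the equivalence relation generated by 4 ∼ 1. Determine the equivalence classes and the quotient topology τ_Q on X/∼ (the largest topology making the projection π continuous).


X/∼ = {[1=4], [2], [3], [5]}; |τ_Q| = 5.

Equivalence classes: [1=4], [2], [3], [5].
Quotient map π: X → X/∼ sends 1 ↦ [1=4], 2 ↦ [2], 3 ↦ [3], 4 ↦ [1=4], 5 ↦ [5].
For each subset V ⊆ X/∼, compute π^{-1}(V) ⊆ X and check whether π^{-1}(V) ∈ τ. V is open in τ_Q iff π^{-1}(V) ∈ τ.
  V = {}: π^{-1}(V) = ∅ ∈ τ ✓.
  V = {[1=4]}: π^{-1}(V) = {1, 4} ∉ τ ✗.
  V = {[2]}: π^{-1}(V) = {2} ∉ τ ✗.
  V = {[1=4], [2]}: π^{-1}(V) = {1, 2, 4} ∉ τ ✗.
  V = {[3]}: π^{-1}(V) = {3} ∉ τ ✗.
  V = {[1=4], [3]}: π^{-1}(V) = {1, 3, 4} ∉ τ ✗.
  V = {[2], [3]}: π^{-1}(V) = {2, 3} ∉ τ ✗.
  V = {[1=4], [2], [3]}: π^{-1}(V) = {1, 2, 3, 4} ∉ τ ✗.
  V = {[5]}: π^{-1}(V) = {5} ∉ τ ✗.
  V = {[1=4], [5]}: π^{-1}(V) = {1, 4, 5} ∈ τ ✓.
  V = {[2], [5]}: π^{-1}(V) = {2, 5} ∉ τ ✗.
  V = {[1=4], [2], [5]}: π^{-1}(V) = {1, 2, 4, 5} ∈ τ ✓.
  V = {[3], [5]}: π^{-1}(V) = {3, 5} ∉ τ ✗.
  V = {[1=4], [3], [5]}: π^{-1}(V) = {1, 3, 4, 5} ∈ τ ✓.
  V = {[2], [3], [5]}: π^{-1}(V) = {2, 3, 5} ∉ τ ✗.
  V = {[1=4], [2], [3], [5]}: π^{-1}(V) = {1, 2, 3, 4, 5} ∈ τ ✓.
Open sets in the quotient: τ_Q = {{}, {[1=4], [5]}, {[1=4], [2], [5]}, {[1=4], [3], [5]}, {[1=4], [2], [3], [5]}} (5 elements).


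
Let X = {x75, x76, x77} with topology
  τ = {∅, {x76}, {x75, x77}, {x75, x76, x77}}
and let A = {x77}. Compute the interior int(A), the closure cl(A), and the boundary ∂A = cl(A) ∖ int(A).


int(A) = ∅, cl(A) = {x75, x77}, ∂A = {x75, x77}.

Closed sets in (X, τ) are complements of opens:
  closed(X, τ) = {∅, {x76}, {x75, x77}, {x75, x76, x77}}.
int(A) = ⋃ {U ∈ τ : U ⊆ A}. Opens contained in A: ∅.
Taking the union of these: int(A) = ∅.
cl(A) = ⋂ {C closed : A ⊆ C}. Closed sets containing A: {x75, x77}, {x75, x76, x77}.
Intersecting these: cl(A) = {x75, x77}.
∂A = cl(A) ∖ int(A) = {x75, x77} ∖ ∅ = {x75, x77}.


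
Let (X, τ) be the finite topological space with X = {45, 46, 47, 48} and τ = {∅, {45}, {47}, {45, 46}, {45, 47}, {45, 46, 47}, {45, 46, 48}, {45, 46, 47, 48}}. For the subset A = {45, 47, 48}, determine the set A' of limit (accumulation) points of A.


A' = {46, 48}

For each x ∈ X, list the open sets U ∈ τ with x ∈ U, then check whether U ∩ (A ∖ {x}) ≠ ∅ for every such U.
  x = 45: open {45} ∋ x has {45} ∩ (A ∖ {45}) = ∅, so x is NOT a limit point.
  x = 46: opens ∋ x are {45, 46}, {45, 46, 47}, {45, 46, 48}, {45, 46, 47, 48}; each meets A ∖ {46}, so x IS a limit point.
  x = 47: open {47} ∋ x has {47} ∩ (A ∖ {47}) = ∅, so x is NOT a limit point.
  x = 48: opens ∋ x are {45, 46, 48}, {45, 46, 47, 48}; each meets A ∖ {48}, so x IS a limit point.
Collecting: A' = {46, 48}.


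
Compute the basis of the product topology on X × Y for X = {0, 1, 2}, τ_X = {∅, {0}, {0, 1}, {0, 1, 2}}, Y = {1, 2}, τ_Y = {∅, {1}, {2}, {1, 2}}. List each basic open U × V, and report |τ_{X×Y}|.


Basis B = {∅ × ∅, {0} × {1}, {0} × {2}, {0} × {1, 2}, {0, 1} × {1}, {0, 1} × {2}, {0, 1, 2} × {1}, {0, 1, 2} × {2}, {0, 1} × {1, 2}, {0, 1, 2} × {1, 2}}; |τ_{X×Y}| = 16.

Enumerate products U × V with U ∈ τ_X, V ∈ τ_Y (deduplicated):
  ∅ × ∅ = {} (∅)
  {0} × {1} = {(0,1)}
  {0} × {2} = {(0,2)}
  {0} × {1, 2} = {(0,1), (0,2)}
  {0, 1} × {1} = {(0,1), (1,1)}
  {0, 1} × {2} = {(0,2), (1,2)}
  {0, 1, 2} × {1} = {(0,1), (1,1), (2,1)}
  {0, 1, 2} × {2} = {(0,2), (1,2), (2,2)}
  {0, 1} × {1, 2} = {(0,1), (0,2), (1,1), (1,2)}
  {0, 1, 2} × {1, 2} = {(0,1), (0,2), (1,1), (1,2), (2,1), (2,2)}
These 10 distinct sets form the basis B.
Close under arbitrary unions to get τ_{X×Y}; counting gives |τ_{X×Y}| = 16.


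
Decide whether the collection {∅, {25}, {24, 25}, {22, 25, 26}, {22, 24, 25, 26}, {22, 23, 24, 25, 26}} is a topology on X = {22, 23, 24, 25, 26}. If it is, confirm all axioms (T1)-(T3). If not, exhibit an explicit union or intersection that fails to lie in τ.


τ IS a topology on X.

Axiom (T1): ∅ ∈ τ? Yes; X ∈ τ? Yes.
Axiom (T2/T3): check pairwise unions and intersections of members of τ.
All pairwise intersections and unions checked — each lies in τ. Therefore τ satisfies (T1), (T2), (T3): it IS a topology on X.


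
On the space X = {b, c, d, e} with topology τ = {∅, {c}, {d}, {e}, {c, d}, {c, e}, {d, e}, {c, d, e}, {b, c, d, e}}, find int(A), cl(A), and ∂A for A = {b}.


int(A) = ∅, cl(A) = {b}, ∂A = {b}.

Closed sets in (X, τ) are complements of opens:
  closed(X, τ) = {∅, {b}, {b, c}, {b, d}, {b, e}, {b, c, d}, {b, c, e}, {b, d, e}, {b, c, d, e}}.
int(A) = ⋃ {U ∈ τ : U ⊆ A}. Opens contained in A: ∅.
Taking the union of these: int(A) = ∅.
cl(A) = ⋂ {C closed : A ⊆ C}. Closed sets containing A: {b}, {b, c}, {b, d}, {b, e}, {b, c, d}, {b, c, e}, {b, d, e}, {b, c, d, e}.
Intersecting these: cl(A) = {b}.
∂A = cl(A) ∖ int(A) = {b} ∖ ∅ = {b}.


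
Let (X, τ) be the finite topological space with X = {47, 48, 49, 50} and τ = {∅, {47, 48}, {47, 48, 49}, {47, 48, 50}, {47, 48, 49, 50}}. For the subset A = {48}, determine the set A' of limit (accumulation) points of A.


A' = {47, 49, 50}

For each x ∈ X, list the open sets U ∈ τ with x ∈ U, then check whether U ∩ (A ∖ {x}) ≠ ∅ for every such U.
  x = 47: opens ∋ x are {47, 48}, {47, 48, 49}, {47, 48, 50}, {47, 48, 49, 50}; each meets A ∖ {47}, so x IS a limit point.
  x = 48: open {47, 48} ∋ x has {47, 48} ∩ (A ∖ {48}) = ∅, so x is NOT a limit point.
  x = 49: opens ∋ x are {47, 48, 49}, {47, 48, 49, 50}; each meets A ∖ {49}, so x IS a limit point.
  x = 50: opens ∋ x are {47, 48, 50}, {47, 48, 49, 50}; each meets A ∖ {50}, so x IS a limit point.
Collecting: A' = {47, 49, 50}.


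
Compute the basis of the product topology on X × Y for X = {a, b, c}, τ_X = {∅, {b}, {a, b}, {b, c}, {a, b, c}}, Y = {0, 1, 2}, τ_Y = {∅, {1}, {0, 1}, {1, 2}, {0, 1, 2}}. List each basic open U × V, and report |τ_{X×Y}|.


Basis B = {∅ × ∅, {b} × {1}, {a, b} × {1}, {b} × {0, 1}, {b} × {1, 2}, {b, c} × {1}, {a, b, c} × {1}, {b} × {0, 1, 2}, {a, b} × {0, 1}, {a, b} × {1, 2}, {b, c} × {0, 1}, {b, c} × {1, 2}, {a, b} × {0, 1, 2}, {a, b, c} × {0, 1}, {a, b, c} × {1, 2}, {b, c} × {0, 1, 2}, {a, b, c} × {0, 1, 2}}; |τ_{X×Y}| = 48.

Enumerate products U × V with U ∈ τ_X, V ∈ τ_Y (deduplicated):
  ∅ × ∅ = {} (∅)
  {b} × {1} = {(b,1)}
  {a, b} × {1} = {(a,1), (b,1)}
  {b} × {0, 1} = {(b,0), (b,1)}
  {b} × {1, 2} = {(b,1), (b,2)}
  {b, c} × {1} = {(b,1), (c,1)}
  {a, b, c} × {1} = {(a,1), (b,1), (c,1)}
  {b} × {0, 1, 2} = {(b,0), (b,1), (b,2)}
  {a, b} × {0, 1} = {(a,0), (a,1), (b,0), (b,1)}
  {a, b} × {1, 2} = {(a,1), (a,2), (b,1), (b,2)}
  {b, c} × {0, 1} = {(b,0), (b,1), (c,0), (c,1)}
  {b, c} × {1, 2} = {(b,1), (b,2), (c,1), (c,2)}
  {a, b} × {0, 1, 2} = {(a,0), (a,1), (a,2), (b,0), (b,1), (b,2)}
  {a, b, c} × {0, 1} = {(a,0), (a,1), (b,0), (b,1), (c,0), (c,1)}
  {a, b, c} × {1, 2} = {(a,1), (a,2), (b,1), (b,2), (c,1), (c,2)}
  {b, c} × {0, 1, 2} = {(b,0), (b,1), (b,2), (c,0), (c,1), (c,2)}
  {a, b, c} × {0, 1, 2} = {(a,0), (a,1), (a,2), (b,0), (b,1), (b,2), (c,0), (c,1), (c,2)}
These 17 distinct sets form the basis B.
Close under arbitrary unions to get τ_{X×Y}; counting gives |τ_{X×Y}| = 48.
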